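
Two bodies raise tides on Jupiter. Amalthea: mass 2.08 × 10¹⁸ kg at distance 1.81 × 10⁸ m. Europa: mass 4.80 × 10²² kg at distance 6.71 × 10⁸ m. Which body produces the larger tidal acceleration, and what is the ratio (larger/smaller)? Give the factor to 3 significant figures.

Tidal stretch scales as M/d³; compute that for each body.
Amalthea: (2.08 × 10¹⁸) / (1.81 × 10⁸)³ = 3.508 × 10⁻⁷
Europa: (4.80 × 10²²) / (6.71 × 10⁸)³ = 1.589 × 10⁻⁴
Ratio (larger/smaller) = 453

Europa, by a factor of ≈ 453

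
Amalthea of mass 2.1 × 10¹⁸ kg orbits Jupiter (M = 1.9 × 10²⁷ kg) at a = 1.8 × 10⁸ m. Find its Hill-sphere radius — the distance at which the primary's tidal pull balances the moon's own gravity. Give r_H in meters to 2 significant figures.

1.3 × 10⁵ m

r_H ≈ a (m/3M)^(1/3)
    = (1.8 × 10⁸) × (2.1 × 10¹⁸ / (3 × 1.9 × 10²⁷))^(1/3)
    = 1.3 × 10⁵ m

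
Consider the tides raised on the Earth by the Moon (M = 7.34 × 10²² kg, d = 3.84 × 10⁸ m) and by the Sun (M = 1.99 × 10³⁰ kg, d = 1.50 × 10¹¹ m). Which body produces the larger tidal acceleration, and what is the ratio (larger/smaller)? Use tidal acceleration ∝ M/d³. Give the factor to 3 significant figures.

The Moon, by a factor of ≈ 2.20

Tidal acceleration ∝ M/d³, so compare M/d³ for each.
The Moon: (7.34 × 10²²) / (3.84 × 10⁸)³ = 1.296 × 10⁻³
The Sun: (1.99 × 10³⁰) / (1.50 × 10¹¹)³ = 5.896 × 10⁻⁴
Ratio (larger/smaller) = 2.20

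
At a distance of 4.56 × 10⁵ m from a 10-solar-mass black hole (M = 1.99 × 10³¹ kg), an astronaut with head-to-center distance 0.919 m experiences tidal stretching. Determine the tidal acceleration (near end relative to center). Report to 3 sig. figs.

2.57 × 10⁴ m/s²

Since r ≪ d, expand the inverse-square field across one radius to get the leading 2GMr/d³ term.
Δa = 2GMr/d³
   = 2 × (6.674 × 10⁻¹¹) × (1.99 × 10³¹) × (0.919) / (4.56 × 10⁵)³
   = 2.57 × 10⁴ m/s²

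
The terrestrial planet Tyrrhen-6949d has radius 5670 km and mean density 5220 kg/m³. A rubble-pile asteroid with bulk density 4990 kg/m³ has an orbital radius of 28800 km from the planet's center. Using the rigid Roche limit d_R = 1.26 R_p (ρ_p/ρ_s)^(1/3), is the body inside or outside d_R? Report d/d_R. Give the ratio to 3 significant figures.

d_R = 1.26 × (5670 km) × (5220/4990)^(1/3) = 7252 km
d/d_R = (28800) / (7252) = 3.97
Since d/d_R > 1, the body is outside the Roche limit.

outside; d/d_R ≈ 3.97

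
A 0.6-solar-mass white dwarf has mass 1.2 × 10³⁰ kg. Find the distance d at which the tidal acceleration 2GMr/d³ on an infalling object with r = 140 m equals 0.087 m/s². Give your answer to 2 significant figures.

6.4 × 10⁷ m

2GMr/d³ = a_tidal  ⇒  d = (2GMr / a_tidal)^(1/3)
d = (2 × 6.674×10⁻¹¹ × (1.2 × 10³⁰) × (140) / (0.087))^(1/3)
  = 6.4 × 10⁷ m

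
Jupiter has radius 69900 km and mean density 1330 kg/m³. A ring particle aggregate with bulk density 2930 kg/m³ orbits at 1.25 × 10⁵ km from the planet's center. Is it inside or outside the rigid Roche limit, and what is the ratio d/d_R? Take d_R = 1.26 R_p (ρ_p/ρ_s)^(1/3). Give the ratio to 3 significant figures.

d_R = 1.26 × (69900 km) × (1330/2930)^(1/3) = 67690 km
d/d_R = (1.25 × 10⁵) / (67690) = 1.85
Since d/d_R > 1, the body is outside the Roche limit.

outside; d/d_R ≈ 1.85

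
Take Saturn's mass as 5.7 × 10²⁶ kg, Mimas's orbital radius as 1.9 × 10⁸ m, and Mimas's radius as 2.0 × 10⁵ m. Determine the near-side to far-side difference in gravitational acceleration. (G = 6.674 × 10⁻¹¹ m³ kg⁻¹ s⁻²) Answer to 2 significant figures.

4.4 × 10⁻³ m/s²

a_tidal = 4GMr/d³
        = 4 × (6.674 × 10⁻¹¹) × (5.7 × 10²⁶) × (2.0 × 10⁵) / (1.9 × 10⁸)³
        = 4.4 × 10⁻³ m/s²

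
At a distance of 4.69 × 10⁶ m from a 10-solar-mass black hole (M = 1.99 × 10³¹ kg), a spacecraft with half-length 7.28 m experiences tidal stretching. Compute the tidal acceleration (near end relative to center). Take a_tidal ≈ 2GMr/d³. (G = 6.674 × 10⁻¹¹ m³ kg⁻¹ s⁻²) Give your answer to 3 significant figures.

1.87 × 10² m/s²

Since r ≪ d, expand the inverse-square field across one radius to get the leading 2GMr/d³ term.
Δg = 2GMr/d³
   = 2 × (6.674 × 10⁻¹¹) × (1.99 × 10³¹) × (7.28) / (4.69 × 10⁶)³
   = 1.87 × 10² m/s²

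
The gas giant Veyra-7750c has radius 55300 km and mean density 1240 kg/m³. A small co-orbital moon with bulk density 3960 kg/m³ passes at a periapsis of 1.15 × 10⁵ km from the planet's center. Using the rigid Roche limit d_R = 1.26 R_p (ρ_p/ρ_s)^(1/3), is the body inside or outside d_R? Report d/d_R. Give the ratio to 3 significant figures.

d_R = 1.26 × (55300 km) × (1240/3960)^(1/3) = 47320 km
d/d_R = (1.15 × 10⁵) / (47320) = 2.43
Since d/d_R > 1, the body is outside the Roche limit.

outside; d/d_R ≈ 2.43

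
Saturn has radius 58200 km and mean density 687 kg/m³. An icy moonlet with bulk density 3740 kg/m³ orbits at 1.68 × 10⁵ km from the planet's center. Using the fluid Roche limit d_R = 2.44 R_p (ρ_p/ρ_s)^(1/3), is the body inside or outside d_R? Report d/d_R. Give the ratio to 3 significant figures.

d_R = 2.44 × (58200 km) × (687/3740)^(1/3) = 80720 km
d/d_R = (1.68 × 10⁵) / (80720) = 2.08
Since d/d_R > 1, the body is outside the Roche limit.

outside; d/d_R ≈ 2.08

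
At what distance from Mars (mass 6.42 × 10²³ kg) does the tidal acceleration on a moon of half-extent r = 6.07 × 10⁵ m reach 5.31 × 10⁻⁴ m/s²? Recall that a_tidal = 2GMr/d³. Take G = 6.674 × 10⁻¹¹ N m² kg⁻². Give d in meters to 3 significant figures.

2GMr/d³ = a_tidal  ⇒  d = (2GMr / a_tidal)^(1/3)
d = (2 × 6.674×10⁻¹¹ × (6.42 × 10²³) × (6.07 × 10⁵) / (5.31 × 10⁻⁴))^(1/3)
  = 4.61 × 10⁷ m

4.61 × 10⁷ m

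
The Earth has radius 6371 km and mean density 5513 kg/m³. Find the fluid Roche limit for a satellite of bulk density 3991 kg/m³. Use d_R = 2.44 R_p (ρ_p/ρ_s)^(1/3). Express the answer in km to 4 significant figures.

d_R = 2.44 × 6371 km × (5513/3991)^(1/3)
    = 17310 km

17310 km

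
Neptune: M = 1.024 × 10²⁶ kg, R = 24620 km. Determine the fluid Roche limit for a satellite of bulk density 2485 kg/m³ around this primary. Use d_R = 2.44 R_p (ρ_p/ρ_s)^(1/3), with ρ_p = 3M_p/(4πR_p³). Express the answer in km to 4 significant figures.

52280 km

ρ_p = 3M_p/(4πR_p³) = 3 × (1.024 × 10²⁶) / (4π × (2.462 × 10⁷ m)³) = 1638 kg/m³
d_R = 2.44 × 24620 km × (1638/2485)^(1/3)
    = 52280 km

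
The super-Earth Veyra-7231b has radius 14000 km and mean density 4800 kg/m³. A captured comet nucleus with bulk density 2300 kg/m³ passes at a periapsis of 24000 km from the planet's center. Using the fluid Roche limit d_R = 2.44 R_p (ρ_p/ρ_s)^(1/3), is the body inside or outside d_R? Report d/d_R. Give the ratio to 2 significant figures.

d_R = 2.44 × (14000 km) × (4800/2300)^(1/3) = 43650 km
d/d_R = (24000) / (43650) = 0.55
Since d/d_R < 1, the body is inside the Roche limit.

inside; d/d_R ≈ 0.55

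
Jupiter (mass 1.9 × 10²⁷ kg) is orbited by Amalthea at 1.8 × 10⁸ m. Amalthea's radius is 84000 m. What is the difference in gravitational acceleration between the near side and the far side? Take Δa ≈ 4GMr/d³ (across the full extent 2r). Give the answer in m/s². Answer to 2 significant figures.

The field gradient is 2GM/d³; across the full diameter 2r the difference is 4GMr/d³.
Δg = 4GMr/d³
   = 4 × (6.674 × 10⁻¹¹) × (1.9 × 10²⁷) × (84000) / (1.8 × 10⁸)³
   = 7.3 × 10⁻³ m/s²

7.3 × 10⁻³ m/s²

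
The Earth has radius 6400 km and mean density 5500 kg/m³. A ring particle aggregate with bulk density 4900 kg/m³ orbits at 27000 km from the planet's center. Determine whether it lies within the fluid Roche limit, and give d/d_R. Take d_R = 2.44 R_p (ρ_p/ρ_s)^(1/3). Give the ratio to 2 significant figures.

d_R = 2.44 × (6400 km) × (5500/4900)^(1/3) = 16230 km
d/d_R = (27000) / (16230) = 1.7
Since d/d_R > 1, the body is outside the Roche limit.

outside; d/d_R ≈ 1.7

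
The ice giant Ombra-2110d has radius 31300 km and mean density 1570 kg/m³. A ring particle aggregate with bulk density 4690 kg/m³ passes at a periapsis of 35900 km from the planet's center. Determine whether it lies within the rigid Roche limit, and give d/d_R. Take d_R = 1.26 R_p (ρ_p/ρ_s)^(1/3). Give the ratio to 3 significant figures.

d_R = 1.26 × (31300 km) × (1570/4690)^(1/3) = 27380 km
d/d_R = (35900) / (27380) = 1.31
Since d/d_R > 1, the body is outside the Roche limit.

outside; d/d_R ≈ 1.31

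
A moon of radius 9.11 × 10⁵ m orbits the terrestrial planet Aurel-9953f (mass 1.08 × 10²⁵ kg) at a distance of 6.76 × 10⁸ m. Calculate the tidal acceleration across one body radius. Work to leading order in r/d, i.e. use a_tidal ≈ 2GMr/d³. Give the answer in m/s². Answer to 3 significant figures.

a_tidal = 2GMr/d³
        = 2 × (6.674 × 10⁻¹¹) × (1.08 × 10²⁵) × (9.11 × 10⁵) / (6.76 × 10⁸)³
        = 4.25 × 10⁻⁶ m/s²

4.25 × 10⁻⁶ m/s²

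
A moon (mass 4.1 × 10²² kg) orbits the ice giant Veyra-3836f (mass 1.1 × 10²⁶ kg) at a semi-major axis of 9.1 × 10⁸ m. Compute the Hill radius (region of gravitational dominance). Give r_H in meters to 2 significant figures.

4.5 × 10⁷ m

r_H ≈ a (m/3M)^(1/3)
    = (9.1 × 10⁸) × (4.1 × 10²² / (3 × 1.1 × 10²⁶))^(1/3)
    = 4.5 × 10⁷ m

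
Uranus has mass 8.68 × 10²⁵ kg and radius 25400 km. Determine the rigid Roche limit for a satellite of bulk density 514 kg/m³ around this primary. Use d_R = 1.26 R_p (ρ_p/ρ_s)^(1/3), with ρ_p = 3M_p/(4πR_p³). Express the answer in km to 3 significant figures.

ρ_p = 3M_p/(4πR_p³) = 3 × (8.68 × 10²⁵) / (4π × (2.54 × 10⁷ m)³) = 1260 kg/m³
d_R = 1.26 × 25400 km × (1260/514)^(1/3)
    = 43200 km

43200 km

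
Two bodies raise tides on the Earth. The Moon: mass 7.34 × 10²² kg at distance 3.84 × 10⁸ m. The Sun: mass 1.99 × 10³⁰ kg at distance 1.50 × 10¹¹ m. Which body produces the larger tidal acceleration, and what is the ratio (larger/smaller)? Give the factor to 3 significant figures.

The Moon, by a factor of ≈ 2.20

Tidal stretch scales as M/d³; compute that for each body.
The Moon: (7.34 × 10²²) / (3.84 × 10⁸)³ = 1.296 × 10⁻³
The Sun: (1.99 × 10³⁰) / (1.50 × 10¹¹)³ = 5.896 × 10⁻⁴
Ratio (larger/smaller) = 2.20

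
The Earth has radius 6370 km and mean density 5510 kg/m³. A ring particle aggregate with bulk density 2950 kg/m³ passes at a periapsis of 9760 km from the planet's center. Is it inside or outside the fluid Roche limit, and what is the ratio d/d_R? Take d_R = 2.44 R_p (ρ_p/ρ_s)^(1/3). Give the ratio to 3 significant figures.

inside; d/d_R ≈ 0.510

d_R = 2.44 × (6370 km) × (5510/2950)^(1/3) = 19140 km
d/d_R = (9760) / (19140) = 0.510
Since d/d_R < 1, the body is inside the Roche limit.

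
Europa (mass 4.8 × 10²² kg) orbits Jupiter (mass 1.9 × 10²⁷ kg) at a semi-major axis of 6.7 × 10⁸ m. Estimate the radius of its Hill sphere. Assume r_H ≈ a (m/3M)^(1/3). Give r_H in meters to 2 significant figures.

1.4 × 10⁷ m

r_H ≈ a (m/3M)^(1/3)
    = (6.7 × 10⁸) × (4.8 × 10²² / (3 × 1.9 × 10²⁷))^(1/3)
    = 1.4 × 10⁷ m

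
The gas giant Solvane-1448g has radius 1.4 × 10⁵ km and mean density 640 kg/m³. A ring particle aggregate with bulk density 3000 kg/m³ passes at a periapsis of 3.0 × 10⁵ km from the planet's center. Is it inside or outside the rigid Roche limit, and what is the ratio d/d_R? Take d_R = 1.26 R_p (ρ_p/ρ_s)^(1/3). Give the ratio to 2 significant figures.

d_R = 1.26 × (1.4 × 10⁵ km) × (640/3000)^(1/3) = 1.054 × 10⁵ km
d/d_R = (3.0 × 10⁵) / (1.054 × 10⁵) = 2.8
Since d/d_R > 1, the body is outside the Roche limit.

outside; d/d_R ≈ 2.8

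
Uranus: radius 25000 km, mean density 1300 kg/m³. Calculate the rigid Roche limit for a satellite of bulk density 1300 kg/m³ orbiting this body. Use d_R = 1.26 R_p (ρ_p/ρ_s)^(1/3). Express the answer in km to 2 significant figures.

32000 km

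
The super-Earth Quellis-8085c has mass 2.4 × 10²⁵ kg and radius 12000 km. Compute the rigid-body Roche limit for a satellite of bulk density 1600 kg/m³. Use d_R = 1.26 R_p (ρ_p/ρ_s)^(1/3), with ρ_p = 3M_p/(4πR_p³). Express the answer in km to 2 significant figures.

19000 km

ρ_p = 3M_p/(4πR_p³) = 3 × (2.4 × 10²⁵) / (4π × (1.2 × 10⁷ m)³) = 3300 kg/m³
d_R = 1.26 × 12000 km × (3300/1600)^(1/3)
    = 19000 km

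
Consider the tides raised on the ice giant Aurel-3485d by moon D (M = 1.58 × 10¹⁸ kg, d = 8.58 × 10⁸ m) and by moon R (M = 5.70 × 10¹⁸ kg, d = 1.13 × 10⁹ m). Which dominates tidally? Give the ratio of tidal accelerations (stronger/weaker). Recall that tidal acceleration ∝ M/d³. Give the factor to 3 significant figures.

Tidal acceleration ∝ M/d³, so compare M/d³ for each.
Moon D: (1.58 × 10¹⁸) / (8.58 × 10⁸)³ = 2.501 × 10⁻⁹
Moon R: (5.70 × 10¹⁸) / (1.13 × 10⁹)³ = 3.950 × 10⁻⁹
Ratio (larger/smaller) = 1.58

Moon R, by a factor of ≈ 1.58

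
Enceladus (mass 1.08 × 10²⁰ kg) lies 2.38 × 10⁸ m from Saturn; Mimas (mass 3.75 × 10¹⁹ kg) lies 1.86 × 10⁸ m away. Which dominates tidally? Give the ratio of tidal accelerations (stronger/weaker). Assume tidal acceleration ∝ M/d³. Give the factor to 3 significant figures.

Tidal acceleration ∝ M/d³, so compare M/d³ for each.
Enceladus: (1.08 × 10²⁰) / (2.38 × 10⁸)³ = 8.011 × 10⁻⁶
Mimas: (3.75 × 10¹⁹) / (1.86 × 10⁸)³ = 5.828 × 10⁻⁶
Ratio (larger/smaller) = 1.37

Enceladus, by a factor of ≈ 1.37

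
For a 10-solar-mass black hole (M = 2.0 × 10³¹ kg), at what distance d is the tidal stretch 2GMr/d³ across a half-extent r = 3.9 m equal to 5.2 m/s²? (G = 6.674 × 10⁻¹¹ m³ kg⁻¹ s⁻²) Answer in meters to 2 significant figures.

1.3 × 10⁷ m

2GMr/d³ = a_tidal  ⇒  d = (2GMr / a_tidal)^(1/3)
d = (2 × 6.674×10⁻¹¹ × (2.0 × 10³¹) × (3.9) / (5.2))^(1/3)
  = 1.3 × 10⁷ m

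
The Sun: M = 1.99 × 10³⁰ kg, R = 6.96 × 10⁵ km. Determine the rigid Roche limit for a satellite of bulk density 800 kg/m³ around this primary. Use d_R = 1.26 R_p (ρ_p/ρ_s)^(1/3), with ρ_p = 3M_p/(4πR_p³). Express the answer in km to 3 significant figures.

ρ_p = 3M_p/(4πR_p³) = 3 × (1.99 × 10³⁰) / (4π × (6.96 × 10⁸ m)³) = 1410 kg/m³
d_R = 1.26 × 6.96 × 10⁵ km × (1410/800)^(1/3)
    = 1.06 × 10⁶ km

1.06 × 10⁶ km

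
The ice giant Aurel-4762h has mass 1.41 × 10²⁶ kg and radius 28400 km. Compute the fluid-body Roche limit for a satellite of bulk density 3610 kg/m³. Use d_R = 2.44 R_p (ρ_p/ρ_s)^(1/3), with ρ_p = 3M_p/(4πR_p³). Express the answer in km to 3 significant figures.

ρ_p = 3M_p/(4πR_p³) = 3 × (1.41 × 10²⁶) / (4π × (2.84 × 10⁷ m)³) = 1470 kg/m³
d_R = 2.44 × 28400 km × (1470/3610)^(1/3)
    = 51400 km

51400 km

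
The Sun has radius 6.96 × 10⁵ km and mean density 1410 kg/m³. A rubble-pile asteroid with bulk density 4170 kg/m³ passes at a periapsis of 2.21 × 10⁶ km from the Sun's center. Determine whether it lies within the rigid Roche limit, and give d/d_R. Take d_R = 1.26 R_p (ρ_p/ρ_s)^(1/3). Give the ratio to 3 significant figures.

d_R = 1.26 × (6.96 × 10⁵ km) × (1410/4170)^(1/3) = 6.110 × 10⁵ km
d/d_R = (2.21 × 10⁶) / (6.110 × 10⁵) = 3.62
Since d/d_R > 1, the body is outside the Roche limit.

outside; d/d_R ≈ 3.62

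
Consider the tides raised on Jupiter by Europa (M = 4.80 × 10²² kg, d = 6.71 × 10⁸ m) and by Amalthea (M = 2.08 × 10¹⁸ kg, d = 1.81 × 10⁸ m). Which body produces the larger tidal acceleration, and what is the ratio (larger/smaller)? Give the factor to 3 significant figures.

Tidal stretch scales as M/d³; compute that for each body.
Europa: (4.80 × 10²²) / (6.71 × 10⁸)³ = 1.589 × 10⁻⁴
Amalthea: (2.08 × 10¹⁸) / (1.81 × 10⁸)³ = 3.508 × 10⁻⁷
Ratio (larger/smaller) = 453

Europa, by a factor of ≈ 453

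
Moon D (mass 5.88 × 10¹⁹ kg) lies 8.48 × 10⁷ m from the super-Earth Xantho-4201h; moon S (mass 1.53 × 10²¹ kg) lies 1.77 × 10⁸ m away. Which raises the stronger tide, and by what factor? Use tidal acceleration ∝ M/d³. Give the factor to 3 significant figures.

Tidal stretch scales as M/d³; compute that for each body.
Moon D: (5.88 × 10¹⁹) / (8.48 × 10⁷)³ = 9.643 × 10⁻⁵
Moon S: (1.53 × 10²¹) / (1.77 × 10⁸)³ = 2.759 × 10⁻⁴
Ratio (larger/smaller) = 2.86

Moon S, by a factor of ≈ 2.86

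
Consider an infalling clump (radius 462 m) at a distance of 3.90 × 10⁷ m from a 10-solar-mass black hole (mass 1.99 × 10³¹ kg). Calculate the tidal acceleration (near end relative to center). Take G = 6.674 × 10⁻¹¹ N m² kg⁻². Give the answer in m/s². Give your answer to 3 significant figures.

a_tidal = 2GMr/d³
        = 2 × (6.674 × 10⁻¹¹) × (1.99 × 10³¹) × (462) / (3.90 × 10⁷)³
        = 2.07 × 10¹ m/s²

2.07 × 10¹ m/s²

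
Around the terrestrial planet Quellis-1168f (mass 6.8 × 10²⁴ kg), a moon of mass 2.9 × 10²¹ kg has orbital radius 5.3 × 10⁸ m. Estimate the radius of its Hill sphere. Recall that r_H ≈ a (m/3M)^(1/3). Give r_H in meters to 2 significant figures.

2.8 × 10⁷ m

r_H ≈ a (m/3M)^(1/3)
    = (5.3 × 10⁸) × (2.9 × 10²¹ / (3 × 6.8 × 10²⁴))^(1/3)
    = 2.8 × 10⁷ m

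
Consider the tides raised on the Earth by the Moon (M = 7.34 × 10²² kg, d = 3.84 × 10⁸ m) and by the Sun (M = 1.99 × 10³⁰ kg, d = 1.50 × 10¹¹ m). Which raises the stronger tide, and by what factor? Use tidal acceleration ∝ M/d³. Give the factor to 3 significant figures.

The Moon, by a factor of ≈ 2.20

The tide-raising term goes as M/d³ (the gradient of a 1/d² field).
The Moon: (7.34 × 10²²) / (3.84 × 10⁸)³ = 1.296 × 10⁻³
The Sun: (1.99 × 10³⁰) / (1.50 × 10¹¹)³ = 5.896 × 10⁻⁴
Ratio (larger/smaller) = 2.20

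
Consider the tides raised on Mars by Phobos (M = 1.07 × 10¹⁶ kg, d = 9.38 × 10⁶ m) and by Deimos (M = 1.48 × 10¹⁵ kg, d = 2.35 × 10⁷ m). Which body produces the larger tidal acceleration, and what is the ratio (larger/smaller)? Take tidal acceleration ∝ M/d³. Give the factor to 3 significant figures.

Tidal stretch scales as M/d³; compute that for each body.
Phobos: (1.07 × 10¹⁶) / (9.38 × 10⁶)³ = 1.297 × 10⁻⁵
Deimos: (1.48 × 10¹⁵) / (2.35 × 10⁷)³ = 1.140 × 10⁻⁷
Ratio (larger/smaller) = 114

Phobos, by a factor of ≈ 114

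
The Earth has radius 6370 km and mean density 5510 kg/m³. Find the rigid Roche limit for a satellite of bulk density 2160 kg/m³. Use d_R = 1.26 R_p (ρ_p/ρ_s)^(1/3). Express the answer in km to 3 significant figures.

d_R = 1.26 × 6370 km × (5510/2160)^(1/3)
    = 11000 km

11000 km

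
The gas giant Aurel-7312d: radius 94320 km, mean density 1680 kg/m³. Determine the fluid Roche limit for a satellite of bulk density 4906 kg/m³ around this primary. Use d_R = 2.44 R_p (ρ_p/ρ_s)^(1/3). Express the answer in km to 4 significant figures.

1.610 × 10⁵ km

d_R = 2.44 × 94320 km × (1680/4906)^(1/3)
    = 1.610 × 10⁵ km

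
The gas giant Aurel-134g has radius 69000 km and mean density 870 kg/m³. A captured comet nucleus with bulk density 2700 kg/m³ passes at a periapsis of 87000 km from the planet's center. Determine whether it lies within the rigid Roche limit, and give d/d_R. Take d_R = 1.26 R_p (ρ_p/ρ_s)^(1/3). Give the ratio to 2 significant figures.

d_R = 1.26 × (69000 km) × (870/2700)^(1/3) = 59600 km
d/d_R = (87000) / (59600) = 1.5
Since d/d_R > 1, the body is outside the Roche limit.

outside; d/d_R ≈ 1.5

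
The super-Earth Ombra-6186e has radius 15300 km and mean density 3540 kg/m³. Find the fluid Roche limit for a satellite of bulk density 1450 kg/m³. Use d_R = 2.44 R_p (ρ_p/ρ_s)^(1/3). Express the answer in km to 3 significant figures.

50300 km

d_R = 2.44 × 15300 km × (3540/1450)^(1/3)
    = 50300 km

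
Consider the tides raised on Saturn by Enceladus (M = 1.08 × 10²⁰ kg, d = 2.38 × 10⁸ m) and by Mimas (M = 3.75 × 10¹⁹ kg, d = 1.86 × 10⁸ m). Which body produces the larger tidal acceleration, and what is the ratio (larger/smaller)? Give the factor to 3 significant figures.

Tidal acceleration ∝ M/d³, so compare M/d³ for each.
Enceladus: (1.08 × 10²⁰) / (2.38 × 10⁸)³ = 8.011 × 10⁻⁶
Mimas: (3.75 × 10¹⁹) / (1.86 × 10⁸)³ = 5.828 × 10⁻⁶
Ratio (larger/smaller) = 1.37

Enceladus, by a factor of ≈ 1.37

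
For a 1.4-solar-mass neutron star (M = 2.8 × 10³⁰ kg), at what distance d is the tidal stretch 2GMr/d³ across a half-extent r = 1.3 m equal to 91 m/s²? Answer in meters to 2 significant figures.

1.7 × 10⁶ m

2GMr/d³ = a_tidal  ⇒  d = (2GMr / a_tidal)^(1/3)
d = (2 × 6.674×10⁻¹¹ × (2.8 × 10³⁰) × (1.3) / (91))^(1/3)
  = 1.7 × 10⁶ m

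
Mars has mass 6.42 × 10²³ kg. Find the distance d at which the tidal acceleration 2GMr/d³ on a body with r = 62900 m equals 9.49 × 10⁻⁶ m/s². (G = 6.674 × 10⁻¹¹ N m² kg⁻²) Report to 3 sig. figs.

2GMr/d³ = a_tidal  ⇒  d = (2GMr / a_tidal)^(1/3)
d = (2 × 6.674×10⁻¹¹ × (6.42 × 10²³) × (62900) / (9.49 × 10⁻⁶))^(1/3)
  = 8.28 × 10⁷ m

8.28 × 10⁷ m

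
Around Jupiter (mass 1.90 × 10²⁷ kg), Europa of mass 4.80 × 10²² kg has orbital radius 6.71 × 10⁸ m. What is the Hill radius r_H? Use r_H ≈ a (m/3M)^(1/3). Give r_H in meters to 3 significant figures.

r_H ≈ a (m/3M)^(1/3)
    = (6.71 × 10⁸) × (4.80 × 10²² / (3 × 1.90 × 10²⁷))^(1/3)
    = 1.37 × 10⁷ m

1.37 × 10⁷ m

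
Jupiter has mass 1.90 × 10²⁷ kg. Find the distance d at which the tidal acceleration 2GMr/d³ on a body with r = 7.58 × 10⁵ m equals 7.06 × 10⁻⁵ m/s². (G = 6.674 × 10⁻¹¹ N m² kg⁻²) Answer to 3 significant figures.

1.40 × 10⁹ m

2GMr/d³ = a_tidal  ⇒  d = (2GMr / a_tidal)^(1/3)
d = (2 × 6.674×10⁻¹¹ × (1.90 × 10²⁷) × (7.58 × 10⁵) / (7.06 × 10⁻⁵))^(1/3)
  = 1.40 × 10⁹ m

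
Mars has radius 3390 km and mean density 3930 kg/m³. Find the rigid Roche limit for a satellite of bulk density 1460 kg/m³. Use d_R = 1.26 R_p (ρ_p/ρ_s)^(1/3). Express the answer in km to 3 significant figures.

5940 km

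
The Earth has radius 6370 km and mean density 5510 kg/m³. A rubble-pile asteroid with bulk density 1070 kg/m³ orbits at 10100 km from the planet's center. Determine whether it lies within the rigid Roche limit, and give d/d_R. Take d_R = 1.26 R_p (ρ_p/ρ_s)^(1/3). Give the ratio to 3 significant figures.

d_R = 1.26 × (6370 km) × (5510/1070)^(1/3) = 13860 km
d/d_R = (10100) / (13860) = 0.729
Since d/d_R < 1, the body is inside the Roche limit.

inside; d/d_R ≈ 0.729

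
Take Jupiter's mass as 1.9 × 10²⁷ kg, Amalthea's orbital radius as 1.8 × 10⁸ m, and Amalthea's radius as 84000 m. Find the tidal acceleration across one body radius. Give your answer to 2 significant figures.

3.7 × 10⁻³ m/s²

The tidal stretch is the gradient of GM/d² times the body's extent r, hence the 1/d³ dependence.
a_tidal = 2GMr/d³
        = 2 × (6.674 × 10⁻¹¹) × (1.9 × 10²⁷) × (84000) / (1.8 × 10⁸)³
        = 3.7 × 10⁻³ m/s²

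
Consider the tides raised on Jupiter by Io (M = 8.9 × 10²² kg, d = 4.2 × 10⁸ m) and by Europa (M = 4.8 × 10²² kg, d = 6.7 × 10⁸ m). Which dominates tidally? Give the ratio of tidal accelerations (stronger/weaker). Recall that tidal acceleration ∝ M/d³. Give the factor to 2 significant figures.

Tidal acceleration ∝ M/d³, so compare M/d³ for each.
Io: (8.9 × 10²²) / (4.2 × 10⁸)³ = 1.201 × 10⁻³
Europa: (4.8 × 10²²) / (6.7 × 10⁸)³ = 1.596 × 10⁻⁴
Ratio (larger/smaller) = 7.5

Io, by a factor of ≈ 7.5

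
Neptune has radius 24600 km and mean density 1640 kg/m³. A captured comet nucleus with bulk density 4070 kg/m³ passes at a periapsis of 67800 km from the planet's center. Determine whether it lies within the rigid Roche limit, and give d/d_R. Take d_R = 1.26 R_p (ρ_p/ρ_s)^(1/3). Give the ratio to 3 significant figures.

outside; d/d_R ≈ 2.96

d_R = 1.26 × (24600 km) × (1640/4070)^(1/3) = 22890 km
d/d_R = (67800) / (22890) = 2.96
Since d/d_R > 1, the body is outside the Roche limit.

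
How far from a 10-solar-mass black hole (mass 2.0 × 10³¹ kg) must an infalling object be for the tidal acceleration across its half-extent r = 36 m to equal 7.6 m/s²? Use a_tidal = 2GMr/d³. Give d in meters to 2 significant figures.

2GMr/d³ = a_tidal  ⇒  d = (2GMr / a_tidal)^(1/3)
d = (2 × 6.674×10⁻¹¹ × (2.0 × 10³¹) × (36) / (7.6))^(1/3)
  = 2.3 × 10⁷ m

2.3 × 10⁷ m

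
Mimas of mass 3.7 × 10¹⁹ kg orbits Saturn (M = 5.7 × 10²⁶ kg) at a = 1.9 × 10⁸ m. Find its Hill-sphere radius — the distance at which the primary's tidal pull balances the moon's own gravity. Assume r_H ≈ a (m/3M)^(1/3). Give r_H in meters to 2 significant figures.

r_H ≈ a (m/3M)^(1/3)
    = (1.9 × 10⁸) × (3.7 × 10¹⁹ / (3 × 5.7 × 10²⁶))^(1/3)
    = 5.3 × 10⁵ m

5.3 × 10⁵ m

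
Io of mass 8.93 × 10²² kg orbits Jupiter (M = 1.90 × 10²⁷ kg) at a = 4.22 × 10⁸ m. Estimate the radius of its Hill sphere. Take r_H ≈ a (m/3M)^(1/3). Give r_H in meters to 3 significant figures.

r_H ≈ a (m/3M)^(1/3)
    = (4.22 × 10⁸) × (8.93 × 10²² / (3 × 1.90 × 10²⁷))^(1/3)
    = 1.06 × 10⁷ m

1.06 × 10⁷ m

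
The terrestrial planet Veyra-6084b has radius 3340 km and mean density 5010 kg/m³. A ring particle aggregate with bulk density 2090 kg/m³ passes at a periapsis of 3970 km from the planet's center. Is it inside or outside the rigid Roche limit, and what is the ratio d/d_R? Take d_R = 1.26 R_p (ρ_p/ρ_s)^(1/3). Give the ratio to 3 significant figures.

d_R = 1.26 × (3340 km) × (5010/2090)^(1/3) = 5632 km
d/d_R = (3970) / (5632) = 0.705
Since d/d_R < 1, the body is inside the Roche limit.

inside; d/d_R ≈ 0.705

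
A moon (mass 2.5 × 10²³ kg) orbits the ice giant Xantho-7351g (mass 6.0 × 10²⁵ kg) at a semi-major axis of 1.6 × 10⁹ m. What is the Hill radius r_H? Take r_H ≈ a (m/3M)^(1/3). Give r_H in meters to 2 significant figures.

1.8 × 10⁸ m

r_H ≈ a (m/3M)^(1/3)
    = (1.6 × 10⁹) × (2.5 × 10²³ / (3 × 6.0 × 10²⁵))^(1/3)
    = 1.8 × 10⁸ m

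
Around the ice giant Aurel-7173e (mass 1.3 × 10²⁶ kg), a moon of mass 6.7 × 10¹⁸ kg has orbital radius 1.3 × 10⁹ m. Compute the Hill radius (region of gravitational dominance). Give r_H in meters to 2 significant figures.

3.4 × 10⁶ m

r_H ≈ a (m/3M)^(1/3)
    = (1.3 × 10⁹) × (6.7 × 10¹⁸ / (3 × 1.3 × 10²⁶))^(1/3)
    = 3.4 × 10⁶ m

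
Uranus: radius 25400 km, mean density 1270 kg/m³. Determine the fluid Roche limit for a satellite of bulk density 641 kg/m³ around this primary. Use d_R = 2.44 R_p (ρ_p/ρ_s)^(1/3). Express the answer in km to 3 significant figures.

77800 km

d_R = 2.44 × 25400 km × (1270/641)^(1/3)
    = 77800 km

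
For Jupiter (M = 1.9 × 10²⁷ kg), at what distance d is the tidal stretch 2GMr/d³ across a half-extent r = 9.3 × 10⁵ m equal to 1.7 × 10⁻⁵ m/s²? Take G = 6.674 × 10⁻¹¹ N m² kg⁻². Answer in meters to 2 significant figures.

2.4 × 10⁹ m

2GMr/d³ = a_tidal  ⇒  d = (2GMr / a_tidal)^(1/3)
d = (2 × 6.674×10⁻¹¹ × (1.9 × 10²⁷) × (9.3 × 10⁵) / (1.7 × 10⁻⁵))^(1/3)
  = 2.4 × 10⁹ m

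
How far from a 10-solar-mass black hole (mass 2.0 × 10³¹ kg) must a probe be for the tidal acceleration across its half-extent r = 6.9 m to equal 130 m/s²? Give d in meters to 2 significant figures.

2GMr/d³ = a_tidal  ⇒  d = (2GMr / a_tidal)^(1/3)
d = (2 × 6.674×10⁻¹¹ × (2.0 × 10³¹) × (6.9) / (130))^(1/3)
  = 5.2 × 10⁶ m

5.2 × 10⁶ m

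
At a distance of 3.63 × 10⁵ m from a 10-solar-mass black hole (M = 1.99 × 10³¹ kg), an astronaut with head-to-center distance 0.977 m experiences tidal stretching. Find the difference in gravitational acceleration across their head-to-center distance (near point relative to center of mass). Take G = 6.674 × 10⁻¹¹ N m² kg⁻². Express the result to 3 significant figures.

5.43 × 10⁴ m/s²

Since r ≪ d, expand the inverse-square field across one radius to get the leading 2GMr/d³ term.
Δg = 2GMr/d³
   = 2 × (6.674 × 10⁻¹¹) × (1.99 × 10³¹) × (0.977) / (3.63 × 10⁵)³
   = 5.43 × 10⁴ m/s²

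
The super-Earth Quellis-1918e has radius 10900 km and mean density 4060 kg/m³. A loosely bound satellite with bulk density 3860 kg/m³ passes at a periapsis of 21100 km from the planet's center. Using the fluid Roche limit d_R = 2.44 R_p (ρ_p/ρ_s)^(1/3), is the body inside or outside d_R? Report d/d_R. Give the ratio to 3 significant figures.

inside; d/d_R ≈ 0.780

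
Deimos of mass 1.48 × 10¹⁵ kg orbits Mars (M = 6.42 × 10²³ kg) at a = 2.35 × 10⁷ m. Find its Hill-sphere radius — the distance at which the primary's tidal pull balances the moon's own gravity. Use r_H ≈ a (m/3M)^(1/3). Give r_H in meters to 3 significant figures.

2.15 × 10⁴ m

r_H ≈ a (m/3M)^(1/3)
    = (2.35 × 10⁷) × (1.48 × 10¹⁵ / (3 × 6.42 × 10²³))^(1/3)
    = 2.15 × 10⁴ m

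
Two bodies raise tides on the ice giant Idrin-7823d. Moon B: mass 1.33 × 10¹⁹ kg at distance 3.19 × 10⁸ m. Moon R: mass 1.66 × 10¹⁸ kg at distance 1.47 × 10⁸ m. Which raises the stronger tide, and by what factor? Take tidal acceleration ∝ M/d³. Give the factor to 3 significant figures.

Tidal stretch scales as M/d³; compute that for each body.
Moon B: (1.33 × 10¹⁹) / (3.19 × 10⁸)³ = 4.097 × 10⁻⁷
Moon R: (1.66 × 10¹⁸) / (1.47 × 10⁸)³ = 5.226 × 10⁻⁷
Ratio (larger/smaller) = 1.28

Moon R, by a factor of ≈ 1.28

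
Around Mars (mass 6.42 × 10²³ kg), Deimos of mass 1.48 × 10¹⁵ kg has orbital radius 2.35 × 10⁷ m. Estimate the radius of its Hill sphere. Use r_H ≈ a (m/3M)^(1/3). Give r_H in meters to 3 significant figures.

2.15 × 10⁴ m

r_H ≈ a (m/3M)^(1/3)
    = (2.35 × 10⁷) × (1.48 × 10¹⁵ / (3 × 6.42 × 10²³))^(1/3)
    = 2.15 × 10⁴ m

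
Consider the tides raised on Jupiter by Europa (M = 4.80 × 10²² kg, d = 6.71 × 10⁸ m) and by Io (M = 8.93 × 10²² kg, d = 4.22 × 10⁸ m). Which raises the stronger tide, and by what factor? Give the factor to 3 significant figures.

Tidal acceleration ∝ M/d³, so compare M/d³ for each.
Europa: (4.80 × 10²²) / (6.71 × 10⁸)³ = 1.589 × 10⁻⁴
Io: (8.93 × 10²²) / (4.22 × 10⁸)³ = 1.188 × 10⁻³
Ratio (larger/smaller) = 7.48

Io, by a factor of ≈ 7.48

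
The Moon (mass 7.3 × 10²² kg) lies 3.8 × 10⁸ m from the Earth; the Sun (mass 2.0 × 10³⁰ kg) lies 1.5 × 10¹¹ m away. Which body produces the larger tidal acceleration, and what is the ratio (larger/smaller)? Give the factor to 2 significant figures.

The Moon, by a factor of ≈ 2.2

Tidal acceleration ∝ M/d³, so compare M/d³ for each.
The Moon: (7.3 × 10²²) / (3.8 × 10⁸)³ = 1.330 × 10⁻³
The Sun: (2.0 × 10³⁰) / (1.5 × 10¹¹)³ = 5.926 × 10⁻⁴
Ratio (larger/smaller) = 2.2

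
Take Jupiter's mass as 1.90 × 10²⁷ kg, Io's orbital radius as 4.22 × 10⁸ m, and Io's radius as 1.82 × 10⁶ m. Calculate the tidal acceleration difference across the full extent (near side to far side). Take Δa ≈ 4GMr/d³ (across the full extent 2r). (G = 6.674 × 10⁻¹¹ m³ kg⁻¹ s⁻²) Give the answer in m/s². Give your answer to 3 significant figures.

1.23 × 10⁻² m/s²

a_tidal = 4GMr/d³
        = 4 × (6.674 × 10⁻¹¹) × (1.90 × 10²⁷) × (1.82 × 10⁶) / (4.22 × 10⁸)³
        = 1.23 × 10⁻² m/s²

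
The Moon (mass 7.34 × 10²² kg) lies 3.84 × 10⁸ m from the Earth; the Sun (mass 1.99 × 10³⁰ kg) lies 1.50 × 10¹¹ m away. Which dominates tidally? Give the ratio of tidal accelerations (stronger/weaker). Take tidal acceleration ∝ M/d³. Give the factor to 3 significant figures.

The Moon, by a factor of ≈ 2.20

Compare M/d³ for the two perturbers:
The Moon: (7.34 × 10²²) / (3.84 × 10⁸)³ = 1.296 × 10⁻³
The Sun: (1.99 × 10³⁰) / (1.50 × 10¹¹)³ = 5.896 × 10⁻⁴
Ratio (larger/smaller) = 2.20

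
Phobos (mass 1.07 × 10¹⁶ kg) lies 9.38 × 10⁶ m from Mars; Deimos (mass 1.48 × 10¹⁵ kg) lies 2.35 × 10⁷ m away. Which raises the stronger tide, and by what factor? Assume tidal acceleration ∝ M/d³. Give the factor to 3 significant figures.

Phobos, by a factor of ≈ 114

Compare M/d³ for the two perturbers:
Phobos: (1.07 × 10¹⁶) / (9.38 × 10⁶)³ = 1.297 × 10⁻⁵
Deimos: (1.48 × 10¹⁵) / (2.35 × 10⁷)³ = 1.140 × 10⁻⁷
Ratio (larger/smaller) = 114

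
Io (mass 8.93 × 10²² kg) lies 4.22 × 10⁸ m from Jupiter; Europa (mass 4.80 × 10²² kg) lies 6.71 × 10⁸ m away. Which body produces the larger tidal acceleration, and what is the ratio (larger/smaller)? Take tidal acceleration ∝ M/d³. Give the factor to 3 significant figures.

The tide-raising term goes as M/d³ (the gradient of a 1/d² field).
Io: (8.93 × 10²²) / (4.22 × 10⁸)³ = 1.188 × 10⁻³
Europa: (4.80 × 10²²) / (6.71 × 10⁸)³ = 1.589 × 10⁻⁴
Ratio (larger/smaller) = 7.48

Io, by a factor of ≈ 7.48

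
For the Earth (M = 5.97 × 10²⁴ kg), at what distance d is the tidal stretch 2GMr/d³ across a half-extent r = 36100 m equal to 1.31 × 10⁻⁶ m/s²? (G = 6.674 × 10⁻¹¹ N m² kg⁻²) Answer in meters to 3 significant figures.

2.80 × 10⁸ m

2GMr/d³ = a_tidal  ⇒  d = (2GMr / a_tidal)^(1/3)
d = (2 × 6.674×10⁻¹¹ × (5.97 × 10²⁴) × (36100) / (1.31 × 10⁻⁶))^(1/3)
  = 2.80 × 10⁸ m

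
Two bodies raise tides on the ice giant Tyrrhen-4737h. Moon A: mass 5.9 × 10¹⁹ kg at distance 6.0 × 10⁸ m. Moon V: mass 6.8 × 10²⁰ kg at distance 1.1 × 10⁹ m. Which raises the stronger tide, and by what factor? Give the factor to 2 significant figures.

Moon V, by a factor of ≈ 1.9

Tidal stretch scales as M/d³; compute that for each body.
Moon A: (5.9 × 10¹⁹) / (6.0 × 10⁸)³ = 2.731 × 10⁻⁷
Moon V: (6.8 × 10²⁰) / (1.1 × 10⁹)³ = 5.109 × 10⁻⁷
Ratio (larger/smaller) = 1.9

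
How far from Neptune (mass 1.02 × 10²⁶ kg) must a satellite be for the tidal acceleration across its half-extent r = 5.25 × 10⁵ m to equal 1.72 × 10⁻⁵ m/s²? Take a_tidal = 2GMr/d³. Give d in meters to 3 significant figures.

7.46 × 10⁸ m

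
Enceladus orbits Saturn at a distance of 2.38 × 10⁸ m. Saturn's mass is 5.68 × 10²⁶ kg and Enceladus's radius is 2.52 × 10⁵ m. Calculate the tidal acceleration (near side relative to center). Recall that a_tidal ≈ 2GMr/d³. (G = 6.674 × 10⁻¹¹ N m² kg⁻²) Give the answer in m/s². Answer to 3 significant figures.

1.42 × 10⁻³ m/s²

a_tidal = 2GMr/d³
        = 2 × (6.674 × 10⁻¹¹) × (5.68 × 10²⁶) × (2.52 × 10⁵) / (2.38 × 10⁸)³
        = 1.42 × 10⁻³ m/s²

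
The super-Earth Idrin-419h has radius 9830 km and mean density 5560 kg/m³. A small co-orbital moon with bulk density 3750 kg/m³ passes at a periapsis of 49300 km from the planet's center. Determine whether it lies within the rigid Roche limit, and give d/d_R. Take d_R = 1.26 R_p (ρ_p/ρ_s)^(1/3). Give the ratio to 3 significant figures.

outside; d/d_R ≈ 3.49

d_R = 1.26 × (9830 km) × (5560/3750)^(1/3) = 14120 km
d/d_R = (49300) / (14120) = 3.49
Since d/d_R > 1, the body is outside the Roche limit.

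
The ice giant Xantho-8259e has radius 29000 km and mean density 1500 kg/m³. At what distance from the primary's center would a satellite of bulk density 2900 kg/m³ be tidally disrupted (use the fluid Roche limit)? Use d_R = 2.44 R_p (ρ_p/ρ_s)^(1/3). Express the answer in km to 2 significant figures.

d_R = 2.44 × 29000 km × (1500/2900)^(1/3)
    = 57000 km

57000 km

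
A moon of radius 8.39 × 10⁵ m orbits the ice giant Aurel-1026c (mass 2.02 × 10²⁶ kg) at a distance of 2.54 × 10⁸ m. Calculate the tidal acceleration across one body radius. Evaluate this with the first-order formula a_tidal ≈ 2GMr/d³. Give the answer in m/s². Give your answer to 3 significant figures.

1.38 × 10⁻³ m/s²

Δg = 2GMr/d³
   = 2 × (6.674 × 10⁻¹¹) × (2.02 × 10²⁶) × (8.39 × 10⁵) / (2.54 × 10⁸)³
   = 1.38 × 10⁻³ m/s²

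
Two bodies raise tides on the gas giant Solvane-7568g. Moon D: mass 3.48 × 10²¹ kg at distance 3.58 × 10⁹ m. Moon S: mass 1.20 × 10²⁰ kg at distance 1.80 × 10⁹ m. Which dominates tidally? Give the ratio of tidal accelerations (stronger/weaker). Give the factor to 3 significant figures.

Tidal stretch scales as M/d³; compute that for each body.
Moon D: (3.48 × 10²¹) / (3.58 × 10⁹)³ = 7.585 × 10⁻⁸
Moon S: (1.20 × 10²⁰) / (1.80 × 10⁹)³ = 2.058 × 10⁻⁸
Ratio (larger/smaller) = 3.69

Moon D, by a factor of ≈ 3.69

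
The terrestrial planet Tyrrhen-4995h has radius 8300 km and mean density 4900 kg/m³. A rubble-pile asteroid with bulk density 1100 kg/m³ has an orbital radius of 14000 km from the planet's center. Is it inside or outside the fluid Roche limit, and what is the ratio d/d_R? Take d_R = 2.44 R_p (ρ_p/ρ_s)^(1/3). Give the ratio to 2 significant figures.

d_R = 2.44 × (8300 km) × (4900/1100)^(1/3) = 33320 km
d/d_R = (14000) / (33320) = 0.42
Since d/d_R < 1, the body is inside the Roche limit.

inside; d/d_R ≈ 0.42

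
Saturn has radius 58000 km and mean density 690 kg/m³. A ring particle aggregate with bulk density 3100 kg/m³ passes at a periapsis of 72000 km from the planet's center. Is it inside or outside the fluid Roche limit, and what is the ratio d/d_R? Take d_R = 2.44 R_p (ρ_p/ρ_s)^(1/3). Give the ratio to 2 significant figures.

inside; d/d_R ≈ 0.84

d_R = 2.44 × (58000 km) × (690/3100)^(1/3) = 85770 km
d/d_R = (72000) / (85770) = 0.84
Since d/d_R < 1, the body is inside the Roche limit.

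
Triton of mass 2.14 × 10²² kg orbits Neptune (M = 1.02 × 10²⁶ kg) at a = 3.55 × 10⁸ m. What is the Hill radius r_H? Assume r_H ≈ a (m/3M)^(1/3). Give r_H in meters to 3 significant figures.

1.46 × 10⁷ m

r_H ≈ a (m/3M)^(1/3)
    = (3.55 × 10⁸) × (2.14 × 10²² / (3 × 1.02 × 10²⁶))^(1/3)
    = 1.46 × 10⁷ m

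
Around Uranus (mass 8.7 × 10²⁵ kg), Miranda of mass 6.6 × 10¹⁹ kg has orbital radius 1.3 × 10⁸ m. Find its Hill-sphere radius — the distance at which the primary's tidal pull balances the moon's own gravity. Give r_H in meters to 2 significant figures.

r_H ≈ a (m/3M)^(1/3)
    = (1.3 × 10⁸) × (6.6 × 10¹⁹ / (3 × 8.7 × 10²⁵))^(1/3)
    = 8.2 × 10⁵ m

8.2 × 10⁵ m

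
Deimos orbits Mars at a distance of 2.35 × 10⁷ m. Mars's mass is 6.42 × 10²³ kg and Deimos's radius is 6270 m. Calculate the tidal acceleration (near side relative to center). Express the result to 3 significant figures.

a_tidal = 2GMr/d³
        = 2 × (6.674 × 10⁻¹¹) × (6.42 × 10²³) × (6270) / (2.35 × 10⁷)³
        = 4.14 × 10⁻⁵ m/s²

4.14 × 10⁻⁵ m/s²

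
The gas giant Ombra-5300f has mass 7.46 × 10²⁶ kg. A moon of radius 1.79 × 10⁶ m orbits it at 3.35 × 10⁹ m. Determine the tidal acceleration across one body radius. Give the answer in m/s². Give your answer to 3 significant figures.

Δg = 2GMr/d³
   = 2 × (6.674 × 10⁻¹¹) × (7.46 × 10²⁶) × (1.79 × 10⁶) / (3.35 × 10⁹)³
   = 4.74 × 10⁻⁶ m/s²

4.74 × 10⁻⁶ m/s²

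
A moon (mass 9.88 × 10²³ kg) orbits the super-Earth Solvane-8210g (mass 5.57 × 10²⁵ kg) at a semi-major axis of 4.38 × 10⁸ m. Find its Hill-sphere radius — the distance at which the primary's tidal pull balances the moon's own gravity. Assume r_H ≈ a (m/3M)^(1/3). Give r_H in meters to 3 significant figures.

7.92 × 10⁷ m

r_H ≈ a (m/3M)^(1/3)
    = (4.38 × 10⁸) × (9.88 × 10²³ / (3 × 5.57 × 10²⁵))^(1/3)
    = 7.92 × 10⁷ m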